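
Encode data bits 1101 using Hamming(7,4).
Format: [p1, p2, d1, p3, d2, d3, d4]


Parity bits: p1=1, p2=0, p3=0

1010101


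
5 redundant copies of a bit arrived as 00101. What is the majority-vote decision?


Ones: 2 out of 5
Threshold: 3

0 (2/5 voted 1)


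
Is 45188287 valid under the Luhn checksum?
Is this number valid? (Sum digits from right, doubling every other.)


Luhn sum = 46
46 mod 10 = 6

Invalid (Luhn sum mod 10 = 6)


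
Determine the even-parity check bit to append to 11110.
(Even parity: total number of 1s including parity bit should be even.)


Number of 1s in data: 4
Parity bit: 0

0


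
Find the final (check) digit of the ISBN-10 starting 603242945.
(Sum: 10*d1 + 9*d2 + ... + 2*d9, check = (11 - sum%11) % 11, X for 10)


Weighted sum: 190
190 mod 11 = 3

Check digit: 8


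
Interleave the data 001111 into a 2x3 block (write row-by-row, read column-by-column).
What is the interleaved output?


Matrix:
  001
  111
Read columns: 010111

010111


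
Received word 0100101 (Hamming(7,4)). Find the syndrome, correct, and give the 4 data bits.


Syndrome = 0: no error detected

Data: 0101 (no errors)


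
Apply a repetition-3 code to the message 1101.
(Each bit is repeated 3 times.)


Each bit -> 3 copies

111111000111


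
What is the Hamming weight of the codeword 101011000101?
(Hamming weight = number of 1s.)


Counting 1s in 101011000101

6


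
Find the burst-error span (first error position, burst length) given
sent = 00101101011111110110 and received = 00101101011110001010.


XOR: 00000000000001111100

Burst at position 13, length 5


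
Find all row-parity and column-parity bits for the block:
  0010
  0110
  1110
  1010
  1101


Row parities: 10101
Column parities: 1101

Row P: 10101, Col P: 1101, Corner: 1


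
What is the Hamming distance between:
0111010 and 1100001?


XOR: 1011011
Count of 1s: 5

5


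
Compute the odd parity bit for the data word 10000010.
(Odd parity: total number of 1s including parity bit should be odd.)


Number of 1s in data: 2
Parity bit: 1

1


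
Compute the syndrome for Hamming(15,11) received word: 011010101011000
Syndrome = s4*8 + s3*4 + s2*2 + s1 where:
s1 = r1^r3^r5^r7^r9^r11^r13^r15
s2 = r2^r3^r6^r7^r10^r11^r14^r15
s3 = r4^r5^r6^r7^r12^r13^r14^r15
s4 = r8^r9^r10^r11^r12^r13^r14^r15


s1=1, s2=0, s3=1, s4=1

Syndrome = 13 (error at position 13)


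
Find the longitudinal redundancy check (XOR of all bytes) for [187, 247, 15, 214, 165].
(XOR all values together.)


XOR chain: 187 ^ 247 ^ 15 ^ 214 ^ 165 = 48

48


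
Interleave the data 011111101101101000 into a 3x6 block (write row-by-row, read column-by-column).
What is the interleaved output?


Matrix:
  011111
  101101
  101000
Read columns: 011100111110100110

011100111110100110


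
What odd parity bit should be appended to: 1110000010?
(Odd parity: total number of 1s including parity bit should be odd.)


Number of 1s in data: 4
Parity bit: 1

1


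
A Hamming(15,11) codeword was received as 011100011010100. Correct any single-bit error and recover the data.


Syndrome = 2: error at position 2

Data: 10001010100 (corrected bit 2)


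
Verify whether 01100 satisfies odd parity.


Number of 1s: 2

No, parity error (2 ones)


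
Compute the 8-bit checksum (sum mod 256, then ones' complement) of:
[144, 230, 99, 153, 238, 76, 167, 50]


Sum = 1157 mod 256 = 133
Complement = 122

122


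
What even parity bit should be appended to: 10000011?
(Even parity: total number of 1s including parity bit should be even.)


Number of 1s in data: 3
Parity bit: 1

1


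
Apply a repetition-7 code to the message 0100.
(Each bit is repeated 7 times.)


Each bit -> 7 copies

0000000111111100000000000000


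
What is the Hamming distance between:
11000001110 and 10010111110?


XOR: 01010110000
Count of 1s: 4

4


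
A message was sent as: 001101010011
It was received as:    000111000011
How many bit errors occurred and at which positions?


XOR: 001010010000

3 error(s) at position(s): 2, 4, 7


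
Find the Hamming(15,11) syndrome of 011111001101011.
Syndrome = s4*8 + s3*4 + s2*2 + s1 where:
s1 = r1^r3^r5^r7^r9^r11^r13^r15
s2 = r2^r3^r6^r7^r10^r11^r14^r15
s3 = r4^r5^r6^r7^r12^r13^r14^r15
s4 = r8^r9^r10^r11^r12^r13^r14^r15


s1=0, s2=0, s3=0, s4=1

Syndrome = 8 (error at position 8)


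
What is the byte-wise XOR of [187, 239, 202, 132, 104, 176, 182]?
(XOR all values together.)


XOR chain: 187 ^ 239 ^ 202 ^ 132 ^ 104 ^ 176 ^ 182 = 116

116


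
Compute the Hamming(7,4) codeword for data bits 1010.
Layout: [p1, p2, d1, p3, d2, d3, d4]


Parity bits: p1=1, p2=0, p3=1

1011010


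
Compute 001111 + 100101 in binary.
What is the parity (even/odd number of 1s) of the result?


001111 = 15
100101 = 37
Sum = 52 = 110100
1s count = 3

odd parity (3 ones in 110100)


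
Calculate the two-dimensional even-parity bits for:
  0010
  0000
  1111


Row parities: 100
Column parities: 1101

Row P: 100, Col P: 1101, Corner: 1


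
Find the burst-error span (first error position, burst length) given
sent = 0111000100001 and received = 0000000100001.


XOR: 0111000000000

Burst at position 1, length 3


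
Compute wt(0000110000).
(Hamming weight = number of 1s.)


Counting 1s in 0000110000

2


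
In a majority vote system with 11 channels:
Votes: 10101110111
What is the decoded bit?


Ones: 8 out of 11
Threshold: 6

1 (8/11 voted 1)


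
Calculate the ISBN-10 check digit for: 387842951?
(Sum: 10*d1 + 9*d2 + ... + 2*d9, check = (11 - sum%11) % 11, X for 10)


Weighted sum: 301
301 mod 11 = 4

Check digit: 7


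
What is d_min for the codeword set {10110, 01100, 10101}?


Comparing all pairs, minimum distance: 2
Can detect 1 errors, correct 0 errors

2


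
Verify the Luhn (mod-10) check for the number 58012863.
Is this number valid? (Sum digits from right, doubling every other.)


Luhn sum = 28
28 mod 10 = 8

Invalid (Luhn sum mod 10 = 8)


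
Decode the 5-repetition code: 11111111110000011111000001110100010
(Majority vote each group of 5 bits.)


Groups: 11111, 11111, 00000, 11111, 00000, 11101, 00010
Majority votes: 1101010

1101010


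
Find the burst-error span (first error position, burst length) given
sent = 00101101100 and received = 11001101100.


XOR: 11100000000

Burst at position 0, length 3


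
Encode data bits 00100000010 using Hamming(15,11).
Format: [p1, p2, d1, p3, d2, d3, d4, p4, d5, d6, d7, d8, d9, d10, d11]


Parity bits: p1=0, p2=0, p3=0, p4=1

000001010000010


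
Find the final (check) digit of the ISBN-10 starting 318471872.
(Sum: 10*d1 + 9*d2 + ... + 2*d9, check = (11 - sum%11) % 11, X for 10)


Weighted sum: 235
235 mod 11 = 4

Check digit: 7


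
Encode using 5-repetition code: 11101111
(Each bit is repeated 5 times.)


Each bit -> 5 copies

1111111111111110000011111111111111111111


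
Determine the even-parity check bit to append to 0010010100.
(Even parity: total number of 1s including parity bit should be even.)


Number of 1s in data: 3
Parity bit: 1

1


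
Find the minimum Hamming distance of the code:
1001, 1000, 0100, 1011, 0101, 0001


Comparing all pairs, minimum distance: 1
Can detect 0 errors, correct 0 errors

1


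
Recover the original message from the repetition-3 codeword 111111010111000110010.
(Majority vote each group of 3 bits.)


Groups: 111, 111, 010, 111, 000, 110, 010
Majority votes: 1101010

1101010


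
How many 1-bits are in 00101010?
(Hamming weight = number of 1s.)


Counting 1s in 00101010

3


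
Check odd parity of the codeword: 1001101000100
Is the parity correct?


Number of 1s: 5

Yes, parity is correct (5 ones)


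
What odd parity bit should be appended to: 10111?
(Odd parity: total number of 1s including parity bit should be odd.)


Number of 1s in data: 4
Parity bit: 1

1


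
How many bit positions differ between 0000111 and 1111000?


XOR: 1111111
Count of 1s: 7

7


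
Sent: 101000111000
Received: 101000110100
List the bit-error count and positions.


XOR: 000000001100

2 error(s) at position(s): 8, 9


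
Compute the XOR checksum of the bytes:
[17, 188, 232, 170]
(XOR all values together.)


XOR chain: 17 ^ 188 ^ 232 ^ 170 = 239

239


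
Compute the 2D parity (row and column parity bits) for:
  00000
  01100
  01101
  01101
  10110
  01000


Row parities: 001111
Column parities: 10010

Row P: 001111, Col P: 10010, Corner: 0


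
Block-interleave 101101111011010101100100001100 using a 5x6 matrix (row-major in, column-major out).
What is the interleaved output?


Matrix:
  101101
  111011
  010101
  100100
  001100
Read columns: 110100110011001101110100011100

110100110011001101110100011100


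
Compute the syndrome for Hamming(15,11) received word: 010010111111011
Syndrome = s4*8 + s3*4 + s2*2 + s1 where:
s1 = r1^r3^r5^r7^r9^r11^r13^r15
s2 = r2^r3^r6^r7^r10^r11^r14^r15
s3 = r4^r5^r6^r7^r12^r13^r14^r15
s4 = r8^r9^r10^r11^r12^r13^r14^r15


s1=1, s2=0, s3=1, s4=1

Syndrome = 13 (error at position 13)


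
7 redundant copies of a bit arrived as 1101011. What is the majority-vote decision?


Ones: 5 out of 7
Threshold: 4

1 (5/7 voted 1)


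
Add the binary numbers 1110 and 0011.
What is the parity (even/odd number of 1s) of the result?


1110 = 14
0011 = 3
Sum = 17 = 10001
1s count = 2

even parity (2 ones in 10001)


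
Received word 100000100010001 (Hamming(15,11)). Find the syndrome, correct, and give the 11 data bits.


Syndrome = 2: error at position 2

Data: 00010010001 (corrected bit 2)


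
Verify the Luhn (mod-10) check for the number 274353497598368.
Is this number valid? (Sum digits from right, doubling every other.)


Luhn sum = 79
79 mod 10 = 9

Invalid (Luhn sum mod 10 = 9)


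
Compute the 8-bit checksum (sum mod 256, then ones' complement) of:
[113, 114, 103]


Sum = 330 mod 256 = 74
Complement = 181

181


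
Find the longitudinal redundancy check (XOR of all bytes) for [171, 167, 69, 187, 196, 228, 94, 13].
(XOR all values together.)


XOR chain: 171 ^ 167 ^ 69 ^ 187 ^ 196 ^ 228 ^ 94 ^ 13 = 129

129


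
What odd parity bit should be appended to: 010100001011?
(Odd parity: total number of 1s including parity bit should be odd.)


Number of 1s in data: 5
Parity bit: 0

0


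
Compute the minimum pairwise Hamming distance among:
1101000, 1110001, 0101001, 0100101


Comparing all pairs, minimum distance: 2
Can detect 1 errors, correct 0 errors

2


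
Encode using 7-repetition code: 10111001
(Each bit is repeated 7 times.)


Each bit -> 7 copies

11111110000000111111111111111111111000000000000001111111


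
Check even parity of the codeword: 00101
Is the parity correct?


Number of 1s: 2

Yes, parity is correct (2 ones)


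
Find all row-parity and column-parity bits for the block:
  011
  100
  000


Row parities: 010
Column parities: 111

Row P: 010, Col P: 111, Corner: 1


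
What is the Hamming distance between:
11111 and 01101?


XOR: 10010
Count of 1s: 2

2


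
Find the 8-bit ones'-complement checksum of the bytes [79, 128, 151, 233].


Sum = 591 mod 256 = 79
Complement = 176

176


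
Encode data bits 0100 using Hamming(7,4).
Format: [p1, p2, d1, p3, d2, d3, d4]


Parity bits: p1=1, p2=0, p3=1

1001100


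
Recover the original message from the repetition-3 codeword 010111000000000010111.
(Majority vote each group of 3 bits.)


Groups: 010, 111, 000, 000, 000, 010, 111
Majority votes: 0100001

0100001


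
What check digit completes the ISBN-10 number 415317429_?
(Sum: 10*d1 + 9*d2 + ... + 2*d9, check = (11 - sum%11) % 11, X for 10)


Weighted sum: 191
191 mod 11 = 4

Check digit: 7


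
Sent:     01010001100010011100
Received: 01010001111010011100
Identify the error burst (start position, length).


XOR: 00000000011000000000

Burst at position 9, length 2


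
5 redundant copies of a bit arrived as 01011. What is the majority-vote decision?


Ones: 3 out of 5
Threshold: 3

1 (3/5 voted 1)


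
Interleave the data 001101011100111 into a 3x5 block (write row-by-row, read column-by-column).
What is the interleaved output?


Matrix:
  00110
  10111
  00111
Read columns: 010000111111011

010000111111011


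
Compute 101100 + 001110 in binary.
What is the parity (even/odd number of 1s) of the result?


101100 = 44
001110 = 14
Sum = 58 = 111010
1s count = 4

even parity (4 ones in 111010)


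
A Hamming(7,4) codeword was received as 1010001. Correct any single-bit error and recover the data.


Syndrome = 5: error at position 5

Data: 1101 (corrected bit 5)


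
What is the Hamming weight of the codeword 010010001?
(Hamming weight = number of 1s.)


Counting 1s in 010010001

3


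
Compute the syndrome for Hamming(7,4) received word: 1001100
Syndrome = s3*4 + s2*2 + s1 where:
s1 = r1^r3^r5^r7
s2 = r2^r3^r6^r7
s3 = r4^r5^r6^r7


s1=0, s2=0, s3=0

Syndrome = 0 (no error)


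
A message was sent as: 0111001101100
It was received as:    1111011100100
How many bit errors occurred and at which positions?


XOR: 1000010001000

3 error(s) at position(s): 0, 5, 9


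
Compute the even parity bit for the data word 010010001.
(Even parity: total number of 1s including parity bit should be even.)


Number of 1s in data: 3
Parity bit: 1

1


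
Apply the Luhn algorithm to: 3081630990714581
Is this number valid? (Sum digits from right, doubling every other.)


Luhn sum = 65
65 mod 10 = 5

Invalid (Luhn sum mod 10 = 5)


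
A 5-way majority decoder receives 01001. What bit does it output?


Ones: 2 out of 5
Threshold: 3

0 (2/5 voted 1)


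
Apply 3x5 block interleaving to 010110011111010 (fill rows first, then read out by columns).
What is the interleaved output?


Matrix:
  01011
  00111
  11010
Read columns: 001101010111110

001101010111110


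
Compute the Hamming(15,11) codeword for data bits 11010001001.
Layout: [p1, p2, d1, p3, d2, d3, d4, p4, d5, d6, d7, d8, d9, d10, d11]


Parity bits: p1=0, p2=1, p3=0, p4=0

011010100001001


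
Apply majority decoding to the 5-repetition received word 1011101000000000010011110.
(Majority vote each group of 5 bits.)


Groups: 10111, 01000, 00000, 00100, 11110
Majority votes: 10001

10001


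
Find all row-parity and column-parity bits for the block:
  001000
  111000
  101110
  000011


Row parities: 1100
Column parities: 011101

Row P: 1100, Col P: 011101, Corner: 0


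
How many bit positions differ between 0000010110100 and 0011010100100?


XOR: 0011000010000
Count of 1s: 3

3


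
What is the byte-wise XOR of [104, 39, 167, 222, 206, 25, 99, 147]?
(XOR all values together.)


XOR chain: 104 ^ 39 ^ 167 ^ 222 ^ 206 ^ 25 ^ 99 ^ 147 = 17

17


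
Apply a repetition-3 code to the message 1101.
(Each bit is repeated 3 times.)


Each bit -> 3 copies

111111000111


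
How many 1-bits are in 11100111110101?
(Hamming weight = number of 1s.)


Counting 1s in 11100111110101

10


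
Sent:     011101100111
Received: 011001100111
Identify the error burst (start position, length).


XOR: 000100000000

Burst at position 3, length 1


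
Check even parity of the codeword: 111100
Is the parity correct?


Number of 1s: 4

Yes, parity is correct (4 ones)


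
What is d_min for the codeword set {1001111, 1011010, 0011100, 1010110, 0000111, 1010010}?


Comparing all pairs, minimum distance: 1
Can detect 0 errors, correct 0 errors

1


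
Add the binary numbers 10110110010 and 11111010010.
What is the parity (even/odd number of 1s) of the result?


10110110010 = 1458
11111010010 = 2002
Sum = 3460 = 110110000100
1s count = 5

odd parity (5 ones in 110110000100)


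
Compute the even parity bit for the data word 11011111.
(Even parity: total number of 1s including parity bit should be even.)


Number of 1s in data: 7
Parity bit: 1

1


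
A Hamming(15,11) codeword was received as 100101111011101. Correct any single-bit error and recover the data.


Syndrome = 0: no error detected

Data: 00111011101 (no errors)


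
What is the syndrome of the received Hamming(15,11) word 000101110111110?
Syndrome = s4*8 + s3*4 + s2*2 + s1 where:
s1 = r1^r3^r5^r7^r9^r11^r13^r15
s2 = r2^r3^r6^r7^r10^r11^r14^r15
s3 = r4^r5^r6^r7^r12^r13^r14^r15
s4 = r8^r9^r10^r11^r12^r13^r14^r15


s1=1, s2=1, s3=0, s4=0

Syndrome = 3 (error at position 3)


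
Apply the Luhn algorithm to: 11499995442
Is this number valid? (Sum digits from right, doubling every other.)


Luhn sum = 58
58 mod 10 = 8

Invalid (Luhn sum mod 10 = 8)


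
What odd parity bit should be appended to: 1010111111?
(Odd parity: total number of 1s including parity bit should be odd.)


Number of 1s in data: 8
Parity bit: 1

1


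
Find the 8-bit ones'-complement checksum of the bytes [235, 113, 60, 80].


Sum = 488 mod 256 = 232
Complement = 23

23


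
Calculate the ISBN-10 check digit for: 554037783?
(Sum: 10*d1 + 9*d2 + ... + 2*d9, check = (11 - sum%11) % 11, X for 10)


Weighted sum: 238
238 mod 11 = 7

Check digit: 4


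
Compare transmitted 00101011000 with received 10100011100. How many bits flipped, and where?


XOR: 10001000100

3 error(s) at position(s): 0, 4, 8


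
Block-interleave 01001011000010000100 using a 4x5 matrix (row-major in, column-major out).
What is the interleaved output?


Matrix:
  01001
  01100
  00100
  00100
Read columns: 00001100011100001000

00001100011100001000


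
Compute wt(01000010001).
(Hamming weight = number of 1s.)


Counting 1s in 01000010001

3


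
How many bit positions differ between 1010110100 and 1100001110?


XOR: 0110111010
Count of 1s: 6

6


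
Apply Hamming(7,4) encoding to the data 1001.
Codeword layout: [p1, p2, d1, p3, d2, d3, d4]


Parity bits: p1=0, p2=0, p3=1

0011001


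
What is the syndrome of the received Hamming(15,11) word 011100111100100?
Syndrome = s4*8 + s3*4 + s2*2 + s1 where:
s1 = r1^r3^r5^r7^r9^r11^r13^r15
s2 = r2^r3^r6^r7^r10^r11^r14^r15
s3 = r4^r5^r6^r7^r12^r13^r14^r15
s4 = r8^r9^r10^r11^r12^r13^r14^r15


s1=0, s2=0, s3=1, s4=0

Syndrome = 4 (error at position 4)


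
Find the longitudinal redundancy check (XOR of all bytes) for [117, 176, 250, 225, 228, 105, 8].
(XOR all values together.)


XOR chain: 117 ^ 176 ^ 250 ^ 225 ^ 228 ^ 105 ^ 8 = 91

91


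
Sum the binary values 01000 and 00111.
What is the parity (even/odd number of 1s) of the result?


01000 = 8
00111 = 7
Sum = 15 = 1111
1s count = 4

even parity (4 ones in 1111)


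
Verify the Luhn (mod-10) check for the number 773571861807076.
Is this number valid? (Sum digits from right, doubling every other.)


Luhn sum = 60
60 mod 10 = 0

Valid (Luhn sum mod 10 = 0)


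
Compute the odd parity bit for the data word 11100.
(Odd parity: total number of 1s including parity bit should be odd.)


Number of 1s in data: 3
Parity bit: 0

0


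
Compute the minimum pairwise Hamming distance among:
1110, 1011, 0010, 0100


Comparing all pairs, minimum distance: 2
Can detect 1 errors, correct 0 errors

2


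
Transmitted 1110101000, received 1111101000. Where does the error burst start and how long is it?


XOR: 0001000000

Burst at position 3, length 1


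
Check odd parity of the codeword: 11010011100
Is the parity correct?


Number of 1s: 6

No, parity error (6 ones)


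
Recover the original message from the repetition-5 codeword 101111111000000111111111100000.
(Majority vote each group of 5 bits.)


Groups: 10111, 11110, 00000, 11111, 11111, 00000
Majority votes: 110110

110110


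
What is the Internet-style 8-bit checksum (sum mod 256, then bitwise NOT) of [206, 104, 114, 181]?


Sum = 605 mod 256 = 93
Complement = 162

162


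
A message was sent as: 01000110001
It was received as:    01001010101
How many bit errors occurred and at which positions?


XOR: 00001100100

3 error(s) at position(s): 4, 5, 8


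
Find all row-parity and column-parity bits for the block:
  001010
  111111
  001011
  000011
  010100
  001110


Row parities: 001001
Column parities: 100111

Row P: 001001, Col P: 100111, Corner: 0


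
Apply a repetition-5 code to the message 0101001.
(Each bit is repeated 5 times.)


Each bit -> 5 copies

00000111110000011111000000000011111


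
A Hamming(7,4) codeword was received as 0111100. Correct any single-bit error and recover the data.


Syndrome = 0: no error detected

Data: 1100 (no errors)


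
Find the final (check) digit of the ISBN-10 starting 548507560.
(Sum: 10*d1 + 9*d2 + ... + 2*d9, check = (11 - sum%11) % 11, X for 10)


Weighted sum: 258
258 mod 11 = 5

Check digit: 6


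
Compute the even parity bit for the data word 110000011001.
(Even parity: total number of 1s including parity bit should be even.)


Number of 1s in data: 5
Parity bit: 1

1


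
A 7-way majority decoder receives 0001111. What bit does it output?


Ones: 4 out of 7
Threshold: 4

1 (4/7 voted 1)


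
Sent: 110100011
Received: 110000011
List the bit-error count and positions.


XOR: 000100000

1 error(s) at position(s): 3


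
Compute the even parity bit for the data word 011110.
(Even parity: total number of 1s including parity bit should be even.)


Number of 1s in data: 4
Parity bit: 0

0


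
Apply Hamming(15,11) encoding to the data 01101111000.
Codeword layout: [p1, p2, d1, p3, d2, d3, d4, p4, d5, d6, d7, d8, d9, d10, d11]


Parity bits: p1=1, p2=1, p3=1, p4=0

110111001111000


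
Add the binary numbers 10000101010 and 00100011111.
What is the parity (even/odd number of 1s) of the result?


10000101010 = 1066
00100011111 = 287
Sum = 1353 = 10101001001
1s count = 5

odd parity (5 ones in 10101001001)


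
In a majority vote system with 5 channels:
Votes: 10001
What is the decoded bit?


Ones: 2 out of 5
Threshold: 3

0 (2/5 voted 1)


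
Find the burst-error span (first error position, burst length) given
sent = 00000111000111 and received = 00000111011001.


XOR: 00000000011110

Burst at position 9, length 4


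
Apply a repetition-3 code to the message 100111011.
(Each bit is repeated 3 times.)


Each bit -> 3 copies

111000000111111111000111111


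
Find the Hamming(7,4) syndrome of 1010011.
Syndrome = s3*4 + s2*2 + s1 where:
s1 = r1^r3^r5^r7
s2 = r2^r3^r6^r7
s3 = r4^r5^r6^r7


s1=1, s2=1, s3=0

Syndrome = 3 (error at position 3)


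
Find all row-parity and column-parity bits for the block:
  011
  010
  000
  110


Row parities: 0100
Column parities: 111

Row P: 0100, Col P: 111, Corner: 1


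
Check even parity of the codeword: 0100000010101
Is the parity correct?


Number of 1s: 4

Yes, parity is correct (4 ones)


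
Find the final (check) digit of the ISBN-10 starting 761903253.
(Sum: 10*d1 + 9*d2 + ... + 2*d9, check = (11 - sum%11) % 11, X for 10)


Weighted sum: 239
239 mod 11 = 8

Check digit: 3


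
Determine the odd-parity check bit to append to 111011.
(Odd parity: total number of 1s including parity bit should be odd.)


Number of 1s in data: 5
Parity bit: 0

0


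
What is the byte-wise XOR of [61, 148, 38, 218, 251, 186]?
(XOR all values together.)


XOR chain: 61 ^ 148 ^ 38 ^ 218 ^ 251 ^ 186 = 20

20


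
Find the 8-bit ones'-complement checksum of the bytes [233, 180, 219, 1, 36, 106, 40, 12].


Sum = 827 mod 256 = 59
Complement = 196

196


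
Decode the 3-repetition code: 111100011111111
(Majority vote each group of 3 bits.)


Groups: 111, 100, 011, 111, 111
Majority votes: 10111

10111


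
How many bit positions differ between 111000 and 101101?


XOR: 010101
Count of 1s: 3

3


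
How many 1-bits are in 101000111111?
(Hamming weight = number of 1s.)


Counting 1s in 101000111111

8


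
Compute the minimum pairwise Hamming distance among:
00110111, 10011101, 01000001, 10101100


Comparing all pairs, minimum distance: 3
Can detect 2 errors, correct 1 errors

3


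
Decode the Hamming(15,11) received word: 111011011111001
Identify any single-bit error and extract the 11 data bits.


Syndrome = 0: no error detected

Data: 11101111001 (no errors)


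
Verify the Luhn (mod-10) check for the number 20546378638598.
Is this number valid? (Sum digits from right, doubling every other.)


Luhn sum = 63
63 mod 10 = 3

Invalid (Luhn sum mod 10 = 3)


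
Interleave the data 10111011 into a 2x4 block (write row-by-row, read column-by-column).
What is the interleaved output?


Matrix:
  1011
  1011
Read columns: 11001111

11001111


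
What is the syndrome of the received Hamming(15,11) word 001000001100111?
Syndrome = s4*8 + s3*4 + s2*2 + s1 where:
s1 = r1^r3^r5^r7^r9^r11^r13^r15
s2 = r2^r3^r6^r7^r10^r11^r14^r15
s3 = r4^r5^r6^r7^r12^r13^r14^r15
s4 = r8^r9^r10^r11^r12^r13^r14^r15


s1=0, s2=0, s3=1, s4=1

Syndrome = 12 (error at position 12)


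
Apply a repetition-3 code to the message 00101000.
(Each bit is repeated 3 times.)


Each bit -> 3 copies

000000111000111000000000


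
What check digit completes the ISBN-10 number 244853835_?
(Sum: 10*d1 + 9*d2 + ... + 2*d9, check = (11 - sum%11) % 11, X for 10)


Weighted sum: 240
240 mod 11 = 9

Check digit: 2


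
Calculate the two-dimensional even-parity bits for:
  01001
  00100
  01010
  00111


Row parities: 0101
Column parities: 00000

Row P: 0101, Col P: 00000, Corner: 0


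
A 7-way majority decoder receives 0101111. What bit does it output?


Ones: 5 out of 7
Threshold: 4

1 (5/7 voted 1)


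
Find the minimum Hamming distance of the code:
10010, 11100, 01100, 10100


Comparing all pairs, minimum distance: 1
Can detect 0 errors, correct 0 errors

1


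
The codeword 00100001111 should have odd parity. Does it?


Number of 1s: 5

Yes, parity is correct (5 ones)


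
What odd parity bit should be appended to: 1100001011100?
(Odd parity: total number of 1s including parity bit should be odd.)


Number of 1s in data: 6
Parity bit: 1

1


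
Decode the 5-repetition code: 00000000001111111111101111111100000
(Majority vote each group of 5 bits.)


Groups: 00000, 00000, 11111, 11111, 10111, 11111, 00000
Majority votes: 0011110

0011110


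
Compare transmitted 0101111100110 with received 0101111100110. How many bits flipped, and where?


XOR: 0000000000000

0 errors (received matches sent)


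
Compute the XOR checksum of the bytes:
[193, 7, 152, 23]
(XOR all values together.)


XOR chain: 193 ^ 7 ^ 152 ^ 23 = 73

73


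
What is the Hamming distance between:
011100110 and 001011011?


XOR: 010111101
Count of 1s: 6

6


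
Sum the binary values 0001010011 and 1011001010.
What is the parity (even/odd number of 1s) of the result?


0001010011 = 83
1011001010 = 714
Sum = 797 = 1100011101
1s count = 6

even parity (6 ones in 1100011101)


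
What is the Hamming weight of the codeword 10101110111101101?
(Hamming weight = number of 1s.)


Counting 1s in 10101110111101101

12


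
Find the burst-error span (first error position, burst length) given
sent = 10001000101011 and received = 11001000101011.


XOR: 01000000000000

Burst at position 1, length 1


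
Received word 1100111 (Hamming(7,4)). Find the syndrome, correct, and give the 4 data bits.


Syndrome = 7: error at position 7

Data: 0110 (corrected bit 7)


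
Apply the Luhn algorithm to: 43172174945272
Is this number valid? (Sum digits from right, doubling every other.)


Luhn sum = 57
57 mod 10 = 7

Invalid (Luhn sum mod 10 = 7)


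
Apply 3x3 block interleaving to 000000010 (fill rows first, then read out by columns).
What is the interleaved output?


Matrix:
  000
  000
  010
Read columns: 000001000

000001000


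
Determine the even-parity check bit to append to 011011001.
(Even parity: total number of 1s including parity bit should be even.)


Number of 1s in data: 5
Parity bit: 1

1


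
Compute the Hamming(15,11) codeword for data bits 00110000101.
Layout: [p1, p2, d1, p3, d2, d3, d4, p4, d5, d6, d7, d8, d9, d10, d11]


Parity bits: p1=1, p2=1, p3=0, p4=0

110001100000101


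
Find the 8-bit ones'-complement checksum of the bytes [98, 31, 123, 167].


Sum = 419 mod 256 = 163
Complement = 92

92


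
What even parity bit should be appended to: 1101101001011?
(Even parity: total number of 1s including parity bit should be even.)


Number of 1s in data: 8
Parity bit: 0

0


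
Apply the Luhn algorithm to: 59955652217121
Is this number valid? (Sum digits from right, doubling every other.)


Luhn sum = 50
50 mod 10 = 0

Valid (Luhn sum mod 10 = 0)


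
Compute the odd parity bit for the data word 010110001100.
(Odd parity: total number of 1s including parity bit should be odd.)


Number of 1s in data: 5
Parity bit: 0

0


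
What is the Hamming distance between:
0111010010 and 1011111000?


XOR: 1100101010
Count of 1s: 5

5


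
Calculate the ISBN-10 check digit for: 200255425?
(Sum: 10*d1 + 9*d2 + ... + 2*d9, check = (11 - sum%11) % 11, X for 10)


Weighted sum: 121
121 mod 11 = 0

Check digit: 0


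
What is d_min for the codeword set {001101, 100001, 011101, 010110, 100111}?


Comparing all pairs, minimum distance: 1
Can detect 0 errors, correct 0 errors

1


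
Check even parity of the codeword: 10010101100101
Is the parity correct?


Number of 1s: 7

No, parity error (7 ones)


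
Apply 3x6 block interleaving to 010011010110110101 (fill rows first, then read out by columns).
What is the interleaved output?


Matrix:
  010011
  010110
  110101
Read columns: 001111000011110101

001111000011110101


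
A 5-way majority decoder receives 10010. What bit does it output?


Ones: 2 out of 5
Threshold: 3

0 (2/5 voted 1)


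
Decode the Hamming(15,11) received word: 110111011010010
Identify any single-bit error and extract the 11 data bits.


Syndrome = 0: no error detected

Data: 01101010010 (no errors)


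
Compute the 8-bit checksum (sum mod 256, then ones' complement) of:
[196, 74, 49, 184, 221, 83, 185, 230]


Sum = 1222 mod 256 = 198
Complement = 57

57


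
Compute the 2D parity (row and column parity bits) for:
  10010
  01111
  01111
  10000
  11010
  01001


Row parities: 000110
Column parities: 10001

Row P: 000110, Col P: 10001, Corner: 0


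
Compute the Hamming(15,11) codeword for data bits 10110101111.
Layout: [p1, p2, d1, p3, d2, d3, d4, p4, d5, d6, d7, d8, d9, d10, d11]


Parity bits: p1=0, p2=0, p3=0, p4=1

001001110101111


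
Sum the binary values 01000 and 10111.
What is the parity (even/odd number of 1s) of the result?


01000 = 8
10111 = 23
Sum = 31 = 11111
1s count = 5

odd parity (5 ones in 11111)


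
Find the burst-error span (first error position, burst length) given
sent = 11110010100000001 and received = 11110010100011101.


XOR: 00000000000011100

Burst at position 12, length 3


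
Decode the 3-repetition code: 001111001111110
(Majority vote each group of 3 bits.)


Groups: 001, 111, 001, 111, 110
Majority votes: 01011

01011


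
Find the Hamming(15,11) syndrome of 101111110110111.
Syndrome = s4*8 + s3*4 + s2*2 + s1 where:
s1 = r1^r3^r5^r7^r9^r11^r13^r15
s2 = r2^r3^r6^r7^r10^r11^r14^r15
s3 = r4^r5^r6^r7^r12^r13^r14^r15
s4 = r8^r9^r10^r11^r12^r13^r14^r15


s1=1, s2=1, s3=1, s4=0

Syndrome = 7 (error at position 7)


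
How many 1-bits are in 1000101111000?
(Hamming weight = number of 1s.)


Counting 1s in 1000101111000

6


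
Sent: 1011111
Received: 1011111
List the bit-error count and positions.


XOR: 0000000

0 errors (received matches sent)


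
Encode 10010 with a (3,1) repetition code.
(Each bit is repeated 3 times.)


Each bit -> 3 copies

111000000111000


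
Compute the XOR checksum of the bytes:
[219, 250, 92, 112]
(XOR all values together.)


XOR chain: 219 ^ 250 ^ 92 ^ 112 = 13

13


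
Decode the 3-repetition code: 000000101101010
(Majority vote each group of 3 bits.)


Groups: 000, 000, 101, 101, 010
Majority votes: 00110

00110


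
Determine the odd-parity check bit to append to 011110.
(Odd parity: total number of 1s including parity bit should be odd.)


Number of 1s in data: 4
Parity bit: 1

1


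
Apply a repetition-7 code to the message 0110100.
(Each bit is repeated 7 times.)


Each bit -> 7 copies

0000000111111111111110000000111111100000000000000


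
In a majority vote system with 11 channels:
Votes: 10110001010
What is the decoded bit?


Ones: 5 out of 11
Threshold: 6

0 (5/11 voted 1)


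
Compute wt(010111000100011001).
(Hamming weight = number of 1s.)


Counting 1s in 010111000100011001

8


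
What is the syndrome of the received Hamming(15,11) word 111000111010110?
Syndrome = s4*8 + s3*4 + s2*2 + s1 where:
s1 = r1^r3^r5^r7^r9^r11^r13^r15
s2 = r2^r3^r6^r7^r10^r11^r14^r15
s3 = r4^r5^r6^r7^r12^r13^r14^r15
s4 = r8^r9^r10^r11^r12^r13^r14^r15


s1=0, s2=1, s3=1, s4=1

Syndrome = 14 (error at position 14)


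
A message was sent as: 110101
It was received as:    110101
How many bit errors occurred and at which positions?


XOR: 000000

0 errors (received matches sent)


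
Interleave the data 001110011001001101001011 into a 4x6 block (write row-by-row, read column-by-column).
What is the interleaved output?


Matrix:
  001110
  011001
  001101
  001011
Read columns: 000001001111101010010111

000001001111101010010111


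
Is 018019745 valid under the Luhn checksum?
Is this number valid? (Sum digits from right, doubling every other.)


Luhn sum = 40
40 mod 10 = 0

Valid (Luhn sum mod 10 = 0)


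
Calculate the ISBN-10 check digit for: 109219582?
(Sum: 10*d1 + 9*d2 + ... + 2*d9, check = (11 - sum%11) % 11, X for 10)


Weighted sum: 195
195 mod 11 = 8

Check digit: 3


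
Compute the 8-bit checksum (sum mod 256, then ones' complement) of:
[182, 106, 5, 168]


Sum = 461 mod 256 = 205
Complement = 50

50


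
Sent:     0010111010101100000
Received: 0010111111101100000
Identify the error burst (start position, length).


XOR: 0000000101000000000

Burst at position 7, length 3


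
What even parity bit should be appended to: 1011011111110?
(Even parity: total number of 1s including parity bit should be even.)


Number of 1s in data: 10
Parity bit: 0

0


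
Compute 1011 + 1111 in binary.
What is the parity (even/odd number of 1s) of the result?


1011 = 11
1111 = 15
Sum = 26 = 11010
1s count = 3

odd parity (3 ones in 11010)


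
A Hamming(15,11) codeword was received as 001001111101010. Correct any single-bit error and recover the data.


Syndrome = 11: error at position 11

Data: 10111111010 (corrected bit 11)


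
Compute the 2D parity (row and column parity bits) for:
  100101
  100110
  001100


Row parities: 110
Column parities: 001111

Row P: 110, Col P: 001111, Corner: 0


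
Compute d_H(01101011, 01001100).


XOR: 00100111
Count of 1s: 4

4


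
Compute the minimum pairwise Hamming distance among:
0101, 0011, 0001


Comparing all pairs, minimum distance: 1
Can detect 0 errors, correct 0 errors

1


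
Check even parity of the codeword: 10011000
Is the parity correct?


Number of 1s: 3

No, parity error (3 ones)


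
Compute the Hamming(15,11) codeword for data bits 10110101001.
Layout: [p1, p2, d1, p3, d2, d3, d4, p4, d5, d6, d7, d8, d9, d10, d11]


Parity bits: p1=1, p2=1, p3=0, p4=1

111001110101001


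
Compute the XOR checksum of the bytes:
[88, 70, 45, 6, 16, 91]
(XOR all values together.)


XOR chain: 88 ^ 70 ^ 45 ^ 6 ^ 16 ^ 91 = 126

126


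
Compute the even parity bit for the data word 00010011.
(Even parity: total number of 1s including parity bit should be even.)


Number of 1s in data: 3
Parity bit: 1

1


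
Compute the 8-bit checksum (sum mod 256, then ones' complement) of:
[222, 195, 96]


Sum = 513 mod 256 = 1
Complement = 254

254


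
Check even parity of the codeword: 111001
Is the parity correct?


Number of 1s: 4

Yes, parity is correct (4 ones)


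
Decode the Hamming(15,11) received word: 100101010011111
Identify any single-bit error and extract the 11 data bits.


Syndrome = 0: no error detected

Data: 00100011111 (no errors)


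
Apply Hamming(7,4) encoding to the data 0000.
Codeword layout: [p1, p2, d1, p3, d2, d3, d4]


Parity bits: p1=0, p2=0, p3=0

0000000


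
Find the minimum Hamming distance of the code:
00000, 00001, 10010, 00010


Comparing all pairs, minimum distance: 1
Can detect 0 errors, correct 0 errors

1


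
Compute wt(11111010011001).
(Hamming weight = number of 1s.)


Counting 1s in 11111010011001

9


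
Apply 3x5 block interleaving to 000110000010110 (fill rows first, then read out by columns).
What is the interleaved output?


Matrix:
  00011
  00000
  10110
Read columns: 001000001101100

001000001101100


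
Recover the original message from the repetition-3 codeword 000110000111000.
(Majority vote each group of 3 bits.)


Groups: 000, 110, 000, 111, 000
Majority votes: 01010

01010


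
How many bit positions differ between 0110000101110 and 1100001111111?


XOR: 1010001010001
Count of 1s: 5

5


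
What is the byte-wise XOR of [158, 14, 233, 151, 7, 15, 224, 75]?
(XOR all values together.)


XOR chain: 158 ^ 14 ^ 233 ^ 151 ^ 7 ^ 15 ^ 224 ^ 75 = 77

77


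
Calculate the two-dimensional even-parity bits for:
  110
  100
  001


Row parities: 011
Column parities: 011

Row P: 011, Col P: 011, Corner: 0


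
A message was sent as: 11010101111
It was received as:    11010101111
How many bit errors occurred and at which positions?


XOR: 00000000000

0 errors (received matches sent)


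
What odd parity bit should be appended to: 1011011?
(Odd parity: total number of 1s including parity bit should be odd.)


Number of 1s in data: 5
Parity bit: 0

0


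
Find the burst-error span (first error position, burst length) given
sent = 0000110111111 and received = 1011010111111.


XOR: 1011100000000

Burst at position 0, length 5


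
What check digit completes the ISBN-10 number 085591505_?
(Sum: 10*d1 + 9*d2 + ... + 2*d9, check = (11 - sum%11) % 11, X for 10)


Weighted sum: 236
236 mod 11 = 5

Check digit: 6


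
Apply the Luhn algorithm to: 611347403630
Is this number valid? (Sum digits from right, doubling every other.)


Luhn sum = 50
50 mod 10 = 0

Valid (Luhn sum mod 10 = 0)


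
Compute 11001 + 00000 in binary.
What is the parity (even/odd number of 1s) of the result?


11001 = 25
00000 = 0
Sum = 25 = 11001
1s count = 3

odd parity (3 ones in 11001)


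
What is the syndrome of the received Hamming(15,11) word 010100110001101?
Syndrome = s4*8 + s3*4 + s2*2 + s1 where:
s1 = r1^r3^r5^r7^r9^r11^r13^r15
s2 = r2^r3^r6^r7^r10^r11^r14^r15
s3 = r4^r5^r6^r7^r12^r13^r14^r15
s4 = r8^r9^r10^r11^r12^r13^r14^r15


s1=1, s2=1, s3=1, s4=0

Syndrome = 7 (error at position 7)


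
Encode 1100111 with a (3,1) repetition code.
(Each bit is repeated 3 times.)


Each bit -> 3 copies

111111000000111111111


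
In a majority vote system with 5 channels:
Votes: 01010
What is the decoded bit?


Ones: 2 out of 5
Threshold: 3

0 (2/5 voted 1)


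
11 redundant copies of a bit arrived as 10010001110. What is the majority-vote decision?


Ones: 5 out of 11
Threshold: 6

0 (5/11 voted 1)


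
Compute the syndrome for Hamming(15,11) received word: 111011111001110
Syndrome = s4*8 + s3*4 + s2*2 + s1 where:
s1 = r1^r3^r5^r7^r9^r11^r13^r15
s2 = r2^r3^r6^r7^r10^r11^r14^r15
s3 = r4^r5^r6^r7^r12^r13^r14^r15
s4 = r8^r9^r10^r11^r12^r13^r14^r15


s1=0, s2=1, s3=0, s4=1

Syndrome = 10 (error at position 10)
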